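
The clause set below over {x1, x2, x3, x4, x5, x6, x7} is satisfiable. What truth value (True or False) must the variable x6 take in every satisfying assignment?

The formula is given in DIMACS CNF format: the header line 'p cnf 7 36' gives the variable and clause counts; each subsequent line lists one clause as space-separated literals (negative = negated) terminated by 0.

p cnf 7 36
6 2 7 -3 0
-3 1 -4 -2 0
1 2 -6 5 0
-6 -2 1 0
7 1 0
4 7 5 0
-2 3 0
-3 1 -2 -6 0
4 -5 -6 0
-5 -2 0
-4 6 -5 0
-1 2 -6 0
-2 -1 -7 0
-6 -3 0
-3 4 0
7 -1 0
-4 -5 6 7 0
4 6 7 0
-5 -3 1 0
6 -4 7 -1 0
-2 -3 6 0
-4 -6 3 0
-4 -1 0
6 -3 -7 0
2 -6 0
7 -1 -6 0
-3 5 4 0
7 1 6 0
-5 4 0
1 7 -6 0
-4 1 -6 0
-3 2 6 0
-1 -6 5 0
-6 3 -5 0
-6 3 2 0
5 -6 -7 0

False

Suppose x6 = True.
Unit clause (¬x3) forces x3 = False.
Unit clause (¬x2) forces x2 = False.
But (x2) is also a unit clause — contradiction.
So every satisfying assignment has x6 = False.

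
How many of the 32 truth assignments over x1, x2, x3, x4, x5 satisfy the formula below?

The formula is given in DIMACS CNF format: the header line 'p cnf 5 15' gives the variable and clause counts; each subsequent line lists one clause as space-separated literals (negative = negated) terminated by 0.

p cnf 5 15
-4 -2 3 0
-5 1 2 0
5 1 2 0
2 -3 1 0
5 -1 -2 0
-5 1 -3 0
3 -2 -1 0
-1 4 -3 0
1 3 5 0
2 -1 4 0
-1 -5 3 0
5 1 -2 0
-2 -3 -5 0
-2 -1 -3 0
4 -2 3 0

3

There are 2^5 = 32 truth assignments over (x1, x2, x3, x4, x5).
Split on x4. With x4 = True, the clauses containing x4 are satisfied and ¬x4 drops from the rest; 3 of the 2^4 = 16 assignments to the other variables satisfy what remains.
With x4 = False, by the same count on the reduced clause set, 0 assignments work.
Total: 3 + 0 = 3.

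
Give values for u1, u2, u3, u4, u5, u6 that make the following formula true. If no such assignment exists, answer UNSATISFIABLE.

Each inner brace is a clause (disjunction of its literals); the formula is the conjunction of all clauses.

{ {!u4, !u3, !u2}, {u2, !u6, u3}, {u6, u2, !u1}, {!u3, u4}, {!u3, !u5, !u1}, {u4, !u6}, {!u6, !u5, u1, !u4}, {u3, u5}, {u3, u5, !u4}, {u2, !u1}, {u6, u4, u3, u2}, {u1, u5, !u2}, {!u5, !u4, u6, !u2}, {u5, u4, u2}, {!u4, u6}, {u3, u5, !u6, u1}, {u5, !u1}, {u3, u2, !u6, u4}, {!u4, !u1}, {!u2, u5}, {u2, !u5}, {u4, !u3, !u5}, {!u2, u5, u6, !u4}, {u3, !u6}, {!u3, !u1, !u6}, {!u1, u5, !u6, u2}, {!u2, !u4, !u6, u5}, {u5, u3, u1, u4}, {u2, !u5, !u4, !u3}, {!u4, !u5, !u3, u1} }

Case u3 = false:
Unit clause (u5) forces u5 = true.
Unit clause (u2) forces u2 = true.
Unit clause (!u6) forces u6 = false.
Unit clause (!u4) forces u4 = false.
All clauses hold; u1 can take either value.

u1 ↦ false,  u2 ↦ true,  u3 ↦ false,  u4 ↦ false,  u5 ↦ true,  u6 ↦ false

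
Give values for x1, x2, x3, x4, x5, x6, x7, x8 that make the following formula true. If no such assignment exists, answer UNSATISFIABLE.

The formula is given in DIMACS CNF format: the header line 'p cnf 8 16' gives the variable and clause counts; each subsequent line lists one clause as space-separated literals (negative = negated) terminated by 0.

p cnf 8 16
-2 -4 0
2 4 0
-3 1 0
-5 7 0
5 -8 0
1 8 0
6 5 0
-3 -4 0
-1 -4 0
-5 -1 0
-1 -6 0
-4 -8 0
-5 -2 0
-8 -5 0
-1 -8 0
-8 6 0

Branch on x2: set x2 = False.
(x4) alone gives x4 = True.
(¬x3) alone gives x3 = False.
(¬x1) alone gives x1 = False.
(x8) alone gives x8 = True.
Now (¬x8) is unsatisfied and unit — conflict.
Backtrack on x2: now try x2 = True.
(¬x4) alone gives x4 = False.
(¬x5) alone gives x5 = False.
(¬x8) alone gives x8 = False.
(x1) alone gives x1 = True.
(x6) alone gives x6 = True.
Now (¬x6) is unsatisfied and unit — conflict.
Neither x2 = True nor x2 = False works.

UNSATISFIABLE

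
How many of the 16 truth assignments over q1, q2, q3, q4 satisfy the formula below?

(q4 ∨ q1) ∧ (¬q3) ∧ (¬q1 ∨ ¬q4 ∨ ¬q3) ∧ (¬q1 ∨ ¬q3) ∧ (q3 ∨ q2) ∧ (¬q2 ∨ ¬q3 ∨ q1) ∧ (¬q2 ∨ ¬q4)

There are 2^4 = 16 truth assignments over (q1, q2, q3, q4).
Check each against the 7 clauses (columns in the order q1, q2, q3, q4):
  F F F F  ✗ fails (q4 ∨ q1)
  F F F T  ✗ fails (q3 ∨ q2)
  F F T F  ✗ fails (q4 ∨ q1)
  F F T T  ✗ fails (¬q3)
  F T F F  ✗ fails (q4 ∨ q1)
  F T F T  ✗ fails (¬q2 ∨ ¬q4)
  F T T F  ✗ fails (q4 ∨ q1)
  F T T T  ✗ fails (¬q3)
  T F F F  ✗ fails (q3 ∨ q2)
  T F F T  ✗ fails (q3 ∨ q2)
  T F T F  ✗ fails (¬q3)
  T F T T  ✗ fails (¬q3)
  T T F F  ✓ satisfies all
  T T F T  ✗ fails (¬q2 ∨ ¬q4)
  T T T F  ✗ fails (¬q3)
  T T T T  ✗ fails (¬q3)
1 of the 16 rows is a model.

1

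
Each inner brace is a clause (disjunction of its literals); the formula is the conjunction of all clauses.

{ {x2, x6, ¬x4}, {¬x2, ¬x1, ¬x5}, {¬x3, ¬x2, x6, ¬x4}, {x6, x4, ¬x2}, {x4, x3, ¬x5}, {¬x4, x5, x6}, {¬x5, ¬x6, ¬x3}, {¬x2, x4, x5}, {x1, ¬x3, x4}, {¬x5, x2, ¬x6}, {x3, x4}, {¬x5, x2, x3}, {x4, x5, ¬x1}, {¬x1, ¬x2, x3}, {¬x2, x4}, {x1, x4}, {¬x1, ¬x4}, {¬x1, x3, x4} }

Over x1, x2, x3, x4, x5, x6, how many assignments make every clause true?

7

There are 2^6 = 64 truth assignments over (x1, x2, x3, x4, x5, x6).
Split on x5. With x5 = True, the clauses containing x5 are satisfied and ¬x5 drops from the rest; 3 of the 2^5 = 32 assignments to the other variables satisfy what remains.
With x5 = False, by the same count on the reduced clause set, 4 assignments work.
(One model: x1=F, x2=F, x3=F, x4=T, x5=F, x6=T.)
Total: 3 + 4 = 7.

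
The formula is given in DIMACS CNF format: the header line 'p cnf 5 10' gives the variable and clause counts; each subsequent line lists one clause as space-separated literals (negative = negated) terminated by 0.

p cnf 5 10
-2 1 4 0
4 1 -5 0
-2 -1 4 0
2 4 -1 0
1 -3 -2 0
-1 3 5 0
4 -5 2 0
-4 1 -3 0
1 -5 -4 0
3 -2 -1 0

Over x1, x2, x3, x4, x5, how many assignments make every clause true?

There are 2^5 = 32 truth assignments over (x1, x2, x3, x4, x5).
Split on x2. With x2 = True, the clauses containing x2 are satisfied and ¬x2 drops from the rest; 3 of the 2^4 = 16 assignments to the other variables satisfy what remains.
With x2 = False, by the same count on the reduced clause set, 6 assignments work.
(One model: x1=F, x2=F, x3=F, x4=F, x5=F.)
Total: 3 + 6 = 9.

9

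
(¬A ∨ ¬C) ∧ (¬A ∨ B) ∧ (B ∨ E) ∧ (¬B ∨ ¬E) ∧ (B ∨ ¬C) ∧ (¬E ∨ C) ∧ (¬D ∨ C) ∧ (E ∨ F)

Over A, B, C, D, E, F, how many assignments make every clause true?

4

There are 2^6 = 64 truth assignments over (A, B, C, D, E, F).
Split on A. With A = True, the clauses containing A are satisfied and ¬A drops from the rest; 1 of the 2^5 = 32 assignments to the other variables satisfy what remains.
With A = False, by the same count on the reduced clause set, 3 assignments work.
(One model: A=F, B=T, C=F, D=F, E=F, F=T.)
Total: 1 + 3 = 4.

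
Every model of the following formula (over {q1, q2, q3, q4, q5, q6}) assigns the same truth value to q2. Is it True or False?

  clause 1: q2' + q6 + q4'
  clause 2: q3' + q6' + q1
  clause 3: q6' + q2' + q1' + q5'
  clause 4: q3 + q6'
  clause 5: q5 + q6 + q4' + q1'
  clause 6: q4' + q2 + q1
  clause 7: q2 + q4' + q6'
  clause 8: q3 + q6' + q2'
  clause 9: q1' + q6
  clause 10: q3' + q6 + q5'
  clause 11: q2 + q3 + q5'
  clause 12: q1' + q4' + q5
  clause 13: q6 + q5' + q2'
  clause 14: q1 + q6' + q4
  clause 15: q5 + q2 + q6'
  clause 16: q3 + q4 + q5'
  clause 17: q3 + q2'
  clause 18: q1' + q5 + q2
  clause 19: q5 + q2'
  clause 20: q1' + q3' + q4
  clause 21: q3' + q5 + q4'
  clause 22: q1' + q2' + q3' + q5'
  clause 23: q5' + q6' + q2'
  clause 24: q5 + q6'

Suppose q2 = 1.
(q3) alone gives q3 = 1.
(q5) alone gives q5 = 1.
(q6) alone gives q6 = 1.
Now (q6') is unsatisfied and unit — conflict.
So every satisfying assignment has q2 = False.

False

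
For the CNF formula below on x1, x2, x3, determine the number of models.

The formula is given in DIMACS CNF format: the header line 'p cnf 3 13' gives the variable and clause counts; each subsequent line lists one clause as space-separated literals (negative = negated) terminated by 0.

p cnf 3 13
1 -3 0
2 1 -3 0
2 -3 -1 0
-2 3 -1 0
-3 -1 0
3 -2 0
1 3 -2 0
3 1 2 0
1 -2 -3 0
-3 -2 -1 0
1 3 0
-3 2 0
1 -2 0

There are 2^3 = 8 truth assignments over (x1, x2, x3).
Split on x2. With x2 = True, the clauses containing x2 are satisfied and ¬x2 drops from the rest; 0 of the 2^2 = 4 assignments to the other variables satisfy what remains.
With x2 = False, by the same count on the reduced clause set, 1 assignment works.
Total: 0 + 1 = 1.

1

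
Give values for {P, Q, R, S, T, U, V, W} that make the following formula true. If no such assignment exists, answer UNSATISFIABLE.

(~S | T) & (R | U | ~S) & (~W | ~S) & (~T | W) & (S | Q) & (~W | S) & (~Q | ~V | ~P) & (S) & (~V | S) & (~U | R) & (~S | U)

The clause (S) is unit, so S = 1.
The clause (T) is unit, so T = 1.
The clause (~W) is unit, so W = 0.
Now (W) is unsatisfied and unit — conflict.

UNSATISFIABLE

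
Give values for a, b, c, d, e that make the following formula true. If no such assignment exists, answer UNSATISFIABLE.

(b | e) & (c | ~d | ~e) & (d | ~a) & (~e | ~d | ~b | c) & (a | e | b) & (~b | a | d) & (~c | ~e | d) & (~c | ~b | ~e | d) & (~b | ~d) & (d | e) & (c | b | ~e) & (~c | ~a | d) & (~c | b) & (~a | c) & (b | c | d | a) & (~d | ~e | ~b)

Try b = 1.
Unit clause (~d) forces d = 0.
Unit clause (~a) forces a = 0.
Now (a) is unsatisfied and unit — conflict.
Undo b and try b = 0.
Unit clause (e) forces e = 1.
Unit clause (c) forces c = 1.
Now (~c) is unsatisfied and unit — conflict.
Both values of b lead to a conflict.

UNSATISFIABLE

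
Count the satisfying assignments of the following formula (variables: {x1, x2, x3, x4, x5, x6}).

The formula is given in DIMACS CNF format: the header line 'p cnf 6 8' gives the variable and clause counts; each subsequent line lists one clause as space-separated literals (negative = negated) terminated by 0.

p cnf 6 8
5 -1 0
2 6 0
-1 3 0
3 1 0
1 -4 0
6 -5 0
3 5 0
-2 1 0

6

There are 2^6 = 64 truth assignments over (x1, x2, x3, x4, x5, x6).
Split on x3. With x3 = True, the clauses containing x3 are satisfied and ¬x3 drops from the rest; 6 of the 2^5 = 32 assignments to the other variables satisfy what remains.
With x3 = False, by the same count on the reduced clause set, 0 assignments work.
(One model: x1=F, x2=F, x3=T, x4=F, x5=F, x6=T.)
Total: 6 + 0 = 6.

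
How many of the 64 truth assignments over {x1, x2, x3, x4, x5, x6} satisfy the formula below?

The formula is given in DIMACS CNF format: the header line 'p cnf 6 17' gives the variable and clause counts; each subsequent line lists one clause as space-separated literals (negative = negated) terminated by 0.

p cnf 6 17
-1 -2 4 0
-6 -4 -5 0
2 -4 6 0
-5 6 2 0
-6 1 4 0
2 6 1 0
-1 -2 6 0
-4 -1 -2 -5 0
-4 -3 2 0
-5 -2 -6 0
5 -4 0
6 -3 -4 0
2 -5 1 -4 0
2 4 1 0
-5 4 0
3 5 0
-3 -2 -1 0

There are 2^6 = 64 truth assignments over (x1, x2, x3, x4, x5, x6).
Split on x5. With x5 = True, the clauses containing x5 are satisfied and ¬x5 drops from the rest; 1 of the 2^5 = 32 assignments to the other variables satisfy what remains.
With x5 = False, by the same count on the reduced clause set, 3 assignments work.
Total: 1 + 3 = 4.

4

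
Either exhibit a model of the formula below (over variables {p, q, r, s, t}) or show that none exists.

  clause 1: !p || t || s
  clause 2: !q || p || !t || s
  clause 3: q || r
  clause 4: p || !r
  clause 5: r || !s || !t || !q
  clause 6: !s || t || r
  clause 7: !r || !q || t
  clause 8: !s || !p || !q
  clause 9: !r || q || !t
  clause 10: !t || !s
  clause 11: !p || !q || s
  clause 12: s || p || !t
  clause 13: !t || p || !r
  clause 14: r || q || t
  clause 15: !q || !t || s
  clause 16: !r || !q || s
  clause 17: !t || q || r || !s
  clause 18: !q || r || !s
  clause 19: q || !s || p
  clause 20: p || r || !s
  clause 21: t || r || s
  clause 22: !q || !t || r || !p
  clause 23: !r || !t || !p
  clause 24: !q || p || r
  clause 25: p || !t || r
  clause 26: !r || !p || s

p: true, q: false, r: true, s: true, t: false

Try q = false.
(r) alone gives r = true.
(p) alone gives p = true.
(!t) alone gives t = false.
(s) alone gives s = true.
Every clause now holds.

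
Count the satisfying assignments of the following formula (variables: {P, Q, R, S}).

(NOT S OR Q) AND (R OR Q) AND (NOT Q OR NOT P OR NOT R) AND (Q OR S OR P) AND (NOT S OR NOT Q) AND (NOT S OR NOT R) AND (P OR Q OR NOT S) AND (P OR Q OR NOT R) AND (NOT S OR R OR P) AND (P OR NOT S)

There are 2^4 = 16 truth assignments over (P, Q, R, S).
Check each against the 10 clauses (columns in the order P, Q, R, S):
  F F F F  ✗ fails (R OR Q)
  F F F T  ✗ fails (NOT S OR Q)
  F F T F  ✗ fails (Q OR S OR P)
  F F T T  ✗ fails (NOT S OR Q)
  F T F F  ✓ satisfies all
  F T F T  ✗ fails (NOT S OR NOT Q)
  F T T F  ✓ satisfies all
  F T T T  ✗ fails (NOT S OR NOT Q)
  T F F F  ✗ fails (R OR Q)
  T F F T  ✗ fails (NOT S OR Q)
  T F T F  ✓ satisfies all
  T F T T  ✗ fails (NOT S OR Q)
  T T F F  ✓ satisfies all
  T T F T  ✗ fails (NOT S OR NOT Q)
  T T T F  ✗ fails (NOT Q OR NOT P OR NOT R)
  T T T T  ✗ fails (NOT Q OR NOT P OR NOT R)
4 of the 16 rows are models.

4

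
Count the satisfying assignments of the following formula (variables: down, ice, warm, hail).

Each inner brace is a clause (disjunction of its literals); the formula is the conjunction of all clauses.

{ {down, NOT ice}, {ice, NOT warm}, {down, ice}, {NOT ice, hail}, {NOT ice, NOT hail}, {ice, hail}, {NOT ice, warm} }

There are 2^4 = 16 truth assignments over (down, ice, warm, hail).
Check each against the 7 clauses (columns in the order down, ice, warm, hail):
  F F F F  ✗ fails (down OR ice)
  F F F T  ✗ fails (down OR ice)
  F F T F  ✗ fails (ice OR NOT warm)
  F F T T  ✗ fails (ice OR NOT warm)
  F T F F  ✗ fails (down OR NOT ice)
  F T F T  ✗ fails (down OR NOT ice)
  F T T F  ✗ fails (down OR NOT ice)
  F T T T  ✗ fails (down OR NOT ice)
  T F F F  ✗ fails (ice OR hail)
  T F F T  ✓ satisfies all
  T F T F  ✗ fails (ice OR NOT warm)
  T F T T  ✗ fails (ice OR NOT warm)
  T T F F  ✗ fails (NOT ice OR hail)
  T T F T  ✗ fails (NOT ice OR NOT hail)
  T T T F  ✗ fails (NOT ice OR hail)
  T T T T  ✗ fails (NOT ice OR NOT hail)
1 of the 16 rows is a model.

1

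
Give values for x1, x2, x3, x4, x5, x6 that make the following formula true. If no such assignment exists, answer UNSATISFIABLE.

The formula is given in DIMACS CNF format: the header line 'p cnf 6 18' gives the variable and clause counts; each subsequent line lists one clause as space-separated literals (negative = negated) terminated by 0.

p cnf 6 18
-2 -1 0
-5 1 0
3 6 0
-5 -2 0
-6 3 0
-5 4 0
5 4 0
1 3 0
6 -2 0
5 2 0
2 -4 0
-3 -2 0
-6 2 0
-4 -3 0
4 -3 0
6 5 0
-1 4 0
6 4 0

UNSATISFIABLE

Branch on x2: set x2 = False.
(x5) alone gives x5 = True.
(x1) alone gives x1 = True.
(x4) alone gives x4 = True.
Now (¬x4) is unsatisfied and unit — conflict.
Backtrack on x2: now try x2 = True.
(¬x1) alone gives x1 = False.
(¬x5) alone gives x5 = False.
(x4) alone gives x4 = True.
(x3) alone gives x3 = True.
Now (¬x3) is unsatisfied and unit — conflict.
Both values of x2 lead to a conflict.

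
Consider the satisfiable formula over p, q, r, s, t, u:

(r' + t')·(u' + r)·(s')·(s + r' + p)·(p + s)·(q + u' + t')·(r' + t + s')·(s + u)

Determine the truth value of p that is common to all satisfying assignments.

True

Suppose p = 0.
(s') alone gives s = 0.
That conflicts with the unit clause (s).
So every satisfying assignment has p = True.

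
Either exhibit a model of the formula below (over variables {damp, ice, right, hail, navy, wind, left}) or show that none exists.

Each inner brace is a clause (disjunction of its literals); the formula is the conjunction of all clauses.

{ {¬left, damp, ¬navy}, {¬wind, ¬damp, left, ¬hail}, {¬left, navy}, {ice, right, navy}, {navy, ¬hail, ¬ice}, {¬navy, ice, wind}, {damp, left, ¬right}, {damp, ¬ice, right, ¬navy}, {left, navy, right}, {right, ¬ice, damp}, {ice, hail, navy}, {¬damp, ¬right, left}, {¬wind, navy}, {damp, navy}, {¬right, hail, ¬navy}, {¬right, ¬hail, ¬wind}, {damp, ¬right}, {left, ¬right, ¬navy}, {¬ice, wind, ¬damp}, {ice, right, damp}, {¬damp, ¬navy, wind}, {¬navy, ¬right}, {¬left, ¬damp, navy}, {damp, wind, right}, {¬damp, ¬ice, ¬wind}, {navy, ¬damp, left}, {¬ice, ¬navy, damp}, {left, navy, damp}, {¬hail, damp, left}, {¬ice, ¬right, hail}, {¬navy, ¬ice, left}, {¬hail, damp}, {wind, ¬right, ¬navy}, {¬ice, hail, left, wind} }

Suppose left = True.
The clause (navy) is unit, so navy = True.
The clause (damp) is unit, so damp = True.
The clause (wind) is unit, so wind = True.
The clause (¬right) is unit, so right = False.
The clause (¬ice) is unit, so ice = False.
No clause remains; hail is free.

damp=True, ice=False, right=False, hail=True, navy=True, wind=True, left=True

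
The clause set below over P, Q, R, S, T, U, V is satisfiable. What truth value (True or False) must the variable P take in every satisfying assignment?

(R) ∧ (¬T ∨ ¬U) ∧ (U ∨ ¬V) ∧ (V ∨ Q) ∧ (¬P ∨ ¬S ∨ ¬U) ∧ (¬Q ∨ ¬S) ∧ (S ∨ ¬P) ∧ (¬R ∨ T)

False

Suppose P = True.
Unit clause (R) forces R = True.
Unit clause (S) forces S = True.
Unit clause (¬U) forces U = False.
Unit clause (¬V) forces V = False.
Unit clause (Q) forces Q = True.
But (¬Q) is also a unit clause — contradiction.
So every satisfying assignment has P = False.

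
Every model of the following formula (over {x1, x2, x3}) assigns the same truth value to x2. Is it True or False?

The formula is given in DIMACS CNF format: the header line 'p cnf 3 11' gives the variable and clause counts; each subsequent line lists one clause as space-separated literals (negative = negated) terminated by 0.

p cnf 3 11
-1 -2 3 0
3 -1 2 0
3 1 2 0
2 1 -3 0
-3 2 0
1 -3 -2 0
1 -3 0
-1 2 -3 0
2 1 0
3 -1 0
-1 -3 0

True

Suppose x2 = False.
The clause (¬x3) is unit, so x3 = False.
The clause (¬x1) is unit, so x1 = False.
But (x1) is also a unit clause — contradiction.
So every satisfying assignment has x2 = True.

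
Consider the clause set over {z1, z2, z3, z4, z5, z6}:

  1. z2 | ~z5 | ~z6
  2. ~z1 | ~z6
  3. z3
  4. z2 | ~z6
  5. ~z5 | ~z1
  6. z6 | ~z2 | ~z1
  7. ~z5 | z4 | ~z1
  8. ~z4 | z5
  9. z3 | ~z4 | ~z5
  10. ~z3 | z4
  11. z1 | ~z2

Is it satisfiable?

(z3) alone gives z3 = 1.
(z4) alone gives z4 = 1.
(z5) alone gives z5 = 1.
(~z1) alone gives z1 = 0.
(~z2) alone gives z2 = 0.
(~z6) alone gives z6 = 0.
All clauses are satisfied.
A satisfying assignment: z1=0, z2=0, z3=1, z4=1, z5=1, z6=0.

Satisfiable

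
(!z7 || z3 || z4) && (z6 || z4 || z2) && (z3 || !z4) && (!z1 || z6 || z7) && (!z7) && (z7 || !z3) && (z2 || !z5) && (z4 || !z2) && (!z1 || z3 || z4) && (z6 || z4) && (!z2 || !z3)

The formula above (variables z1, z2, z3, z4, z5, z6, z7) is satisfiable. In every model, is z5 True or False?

Suppose z5 = true.
From the singleton clause (!z7), z7 = false.
From the singleton clause (!z3), z3 = false.
From the singleton clause (!z4), z4 = false.
From the singleton clause (z2), z2 = true.
Now (!z2) is unsatisfied and unit — conflict.
So every satisfying assignment has z5 = False.

False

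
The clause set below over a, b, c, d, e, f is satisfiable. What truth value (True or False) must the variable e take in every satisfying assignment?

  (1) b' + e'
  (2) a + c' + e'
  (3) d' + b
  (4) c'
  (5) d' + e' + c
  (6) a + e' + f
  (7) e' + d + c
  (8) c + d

False

Suppose e = 1.
From the singleton clause (b'), b = 0.
From the singleton clause (d'), d = 0.
From the singleton clause (c'), c = 0.
But (c) is also a unit clause — contradiction.
So every satisfying assignment has e = False.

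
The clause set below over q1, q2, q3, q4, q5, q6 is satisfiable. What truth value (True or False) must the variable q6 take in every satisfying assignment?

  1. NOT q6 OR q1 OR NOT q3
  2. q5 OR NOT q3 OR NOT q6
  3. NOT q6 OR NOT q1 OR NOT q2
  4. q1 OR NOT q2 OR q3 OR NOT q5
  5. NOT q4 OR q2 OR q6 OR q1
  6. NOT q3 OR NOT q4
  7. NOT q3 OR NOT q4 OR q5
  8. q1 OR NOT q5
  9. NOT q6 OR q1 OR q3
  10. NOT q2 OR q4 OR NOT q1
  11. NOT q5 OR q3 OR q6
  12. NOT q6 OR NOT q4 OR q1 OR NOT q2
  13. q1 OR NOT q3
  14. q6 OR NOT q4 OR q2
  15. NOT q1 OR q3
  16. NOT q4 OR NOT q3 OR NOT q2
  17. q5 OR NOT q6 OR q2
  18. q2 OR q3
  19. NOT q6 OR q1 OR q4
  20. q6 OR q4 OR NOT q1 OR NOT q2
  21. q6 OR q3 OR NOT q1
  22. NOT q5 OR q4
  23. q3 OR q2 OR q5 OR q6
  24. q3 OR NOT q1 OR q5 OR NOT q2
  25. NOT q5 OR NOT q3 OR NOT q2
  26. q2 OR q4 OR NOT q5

Suppose q6 = true.
Try q1 = true.
From the singleton clause (NOT q2), q2 = false.
From the singleton clause (q3), q3 = true.
From the singleton clause (q5), q5 = true.
From the singleton clause (NOT q4), q4 = false.
That conflicts with the unit clause (q4).
Backtrack on q1: now try q1 = false.
From the singleton clause (NOT q3), q3 = false.
That conflicts with the unit clause (q3).
Neither q1 = true nor q1 = false works.
So every satisfying assignment has q6 = False.

False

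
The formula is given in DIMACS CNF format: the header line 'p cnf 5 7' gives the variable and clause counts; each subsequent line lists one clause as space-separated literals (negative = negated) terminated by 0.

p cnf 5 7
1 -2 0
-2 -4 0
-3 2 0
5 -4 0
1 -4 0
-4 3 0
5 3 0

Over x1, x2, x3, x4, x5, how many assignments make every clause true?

There are 2^5 = 32 truth assignments over (x1, x2, x3, x4, x5).
Split on x1. With x1 = True, the clauses containing x1 are satisfied and ¬x1 drops from the rest; 4 of the 2^4 = 16 assignments to the other variables satisfy what remains.
With x1 = False, by the same count on the reduced clause set, 1 assignment works.
Total: 4 + 1 = 5.

5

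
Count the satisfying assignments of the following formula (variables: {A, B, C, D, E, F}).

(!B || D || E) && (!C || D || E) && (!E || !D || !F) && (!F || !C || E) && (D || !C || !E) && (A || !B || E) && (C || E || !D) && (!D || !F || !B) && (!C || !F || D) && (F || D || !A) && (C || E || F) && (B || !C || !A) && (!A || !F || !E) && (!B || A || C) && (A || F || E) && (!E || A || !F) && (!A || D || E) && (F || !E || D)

8

There are 2^6 = 64 truth assignments over (A, B, C, D, E, F).
Split on F. With F = true, the clauses containing F are satisfied and !F drops from the rest; 1 of the 2^5 = 32 assignments to the other variables satisfy what remains.
With F = false, by the same count on the reduced clause set, 7 assignments work.
(One model: A=F, B=F, C=F, D=F, E=F, F=T.)
Total: 1 + 7 = 8.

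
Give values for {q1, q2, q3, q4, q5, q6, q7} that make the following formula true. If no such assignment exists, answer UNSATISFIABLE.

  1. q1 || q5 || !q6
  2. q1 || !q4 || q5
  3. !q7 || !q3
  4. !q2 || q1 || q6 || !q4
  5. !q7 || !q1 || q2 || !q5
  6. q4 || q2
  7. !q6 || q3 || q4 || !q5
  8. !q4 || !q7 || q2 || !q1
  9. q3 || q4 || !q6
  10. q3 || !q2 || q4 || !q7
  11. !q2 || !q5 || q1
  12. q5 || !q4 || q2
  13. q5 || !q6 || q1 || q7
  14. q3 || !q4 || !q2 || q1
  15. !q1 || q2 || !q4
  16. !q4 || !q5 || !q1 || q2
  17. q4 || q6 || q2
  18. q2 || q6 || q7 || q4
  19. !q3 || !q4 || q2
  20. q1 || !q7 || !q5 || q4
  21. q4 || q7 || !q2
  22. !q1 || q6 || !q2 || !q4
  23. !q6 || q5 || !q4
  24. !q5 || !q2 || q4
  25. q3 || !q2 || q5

Try q7 = false.
Try q4 = true.
Try q1 = false.
The clause (q5) is unit, so q5 = true.
The clause (!q2) is unit, so q2 = false.
The clause (!q3) is unit, so q3 = false.
All clauses hold; q6 can take either value.

q1: false,  q2: false,  q3: false,  q4: true,  q5: true,  q6: false,  q7: false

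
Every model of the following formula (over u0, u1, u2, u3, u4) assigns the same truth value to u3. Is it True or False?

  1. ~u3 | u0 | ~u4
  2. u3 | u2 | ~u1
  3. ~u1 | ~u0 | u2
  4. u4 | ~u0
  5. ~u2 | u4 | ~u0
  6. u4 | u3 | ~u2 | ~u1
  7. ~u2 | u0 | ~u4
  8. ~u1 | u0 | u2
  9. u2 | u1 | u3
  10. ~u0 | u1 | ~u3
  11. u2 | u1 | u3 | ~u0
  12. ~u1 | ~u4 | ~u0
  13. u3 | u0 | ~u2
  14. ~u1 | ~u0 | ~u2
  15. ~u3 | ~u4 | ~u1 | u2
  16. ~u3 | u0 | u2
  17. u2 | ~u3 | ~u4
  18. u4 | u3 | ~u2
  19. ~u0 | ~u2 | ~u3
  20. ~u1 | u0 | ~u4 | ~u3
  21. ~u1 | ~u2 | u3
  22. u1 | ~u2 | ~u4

True

Suppose u3 = 0.
Branch on u2: set u2 = 1.
From the singleton clause (u0), u0 = 1.
From the singleton clause (u4), u4 = 1.
From the singleton clause (~u1), u1 = 0.
That conflicts with the unit clause (u1).
That branch fails; take u2 = 0 instead.
From the singleton clause (~u1), u1 = 0.
That conflicts with the unit clause (u1).
Either choice for u2 ends in contradiction.
So every satisfying assignment has u3 = True.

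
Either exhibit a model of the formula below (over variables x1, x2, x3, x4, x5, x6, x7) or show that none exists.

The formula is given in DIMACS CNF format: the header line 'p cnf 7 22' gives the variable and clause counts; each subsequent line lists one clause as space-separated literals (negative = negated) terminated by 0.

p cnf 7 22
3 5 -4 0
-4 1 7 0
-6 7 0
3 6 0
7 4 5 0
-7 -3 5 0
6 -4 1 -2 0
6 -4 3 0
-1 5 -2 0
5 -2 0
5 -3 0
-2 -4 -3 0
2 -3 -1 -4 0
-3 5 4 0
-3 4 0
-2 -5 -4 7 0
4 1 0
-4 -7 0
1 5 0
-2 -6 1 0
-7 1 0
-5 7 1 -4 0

Try x6 = True.
From the singleton clause (x7), x7 = True.
From the singleton clause (¬x4), x4 = False.
From the singleton clause (¬x3), x3 = False.
From the singleton clause (x1), x1 = True.
Try x5 = False.
From the singleton clause (¬x2), x2 = False.
Every clause now holds.

x1 ↦ True, x2 ↦ False, x3 ↦ False, x4 ↦ False, x5 ↦ False, x6 ↦ True, x7 ↦ True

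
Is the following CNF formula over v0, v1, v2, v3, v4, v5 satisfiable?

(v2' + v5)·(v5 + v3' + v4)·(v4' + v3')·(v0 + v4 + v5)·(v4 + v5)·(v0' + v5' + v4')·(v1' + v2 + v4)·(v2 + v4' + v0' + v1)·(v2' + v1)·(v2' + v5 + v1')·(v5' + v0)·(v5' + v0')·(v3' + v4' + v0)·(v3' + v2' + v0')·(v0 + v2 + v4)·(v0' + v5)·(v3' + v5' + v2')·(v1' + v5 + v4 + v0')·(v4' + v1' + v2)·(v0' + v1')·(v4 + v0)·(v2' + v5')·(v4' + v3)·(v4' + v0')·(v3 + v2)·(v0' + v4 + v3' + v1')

Try v2 = 0.
Unit clause (v3) forces v3 = 1.
Unit clause (v4') forces v4 = 0.
Unit clause (v5) forces v5 = 1.
Unit clause (v1') forces v1 = 0.
Unit clause (v0) forces v0 = 1.
That conflicts with the unit clause (v0').
Undo v2 and try v2 = 1.
Unit clause (v5) forces v5 = 1.
That conflicts with the unit clause (v5').
Neither v2 = 1 nor v2 = 0 works.
No assignment satisfies every clause.

No, unsatisfiable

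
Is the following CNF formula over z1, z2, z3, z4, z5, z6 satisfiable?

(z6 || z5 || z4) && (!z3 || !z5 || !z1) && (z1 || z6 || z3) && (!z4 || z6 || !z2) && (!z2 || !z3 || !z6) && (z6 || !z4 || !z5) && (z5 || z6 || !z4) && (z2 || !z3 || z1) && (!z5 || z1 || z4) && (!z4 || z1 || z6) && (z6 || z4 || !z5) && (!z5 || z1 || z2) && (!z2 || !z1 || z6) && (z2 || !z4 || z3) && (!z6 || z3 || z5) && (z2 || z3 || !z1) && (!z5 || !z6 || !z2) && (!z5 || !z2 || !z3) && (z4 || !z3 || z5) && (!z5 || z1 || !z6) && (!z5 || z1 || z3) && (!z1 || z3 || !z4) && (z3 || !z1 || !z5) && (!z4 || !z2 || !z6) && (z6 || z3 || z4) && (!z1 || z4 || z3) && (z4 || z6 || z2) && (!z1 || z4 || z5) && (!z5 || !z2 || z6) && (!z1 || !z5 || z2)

Try z6 = true.
Try z2 = false.
Try z3 = true.
(z1) alone gives z1 = true.
(!z5) alone gives z5 = false.
(z4) alone gives z4 = true.
This assignment satisfies each clause.
A satisfying assignment: z1 ↦ true,  z2 ↦ false,  z3 ↦ true,  z4 ↦ true,  z5 ↦ false,  z6 ↦ true.

Yes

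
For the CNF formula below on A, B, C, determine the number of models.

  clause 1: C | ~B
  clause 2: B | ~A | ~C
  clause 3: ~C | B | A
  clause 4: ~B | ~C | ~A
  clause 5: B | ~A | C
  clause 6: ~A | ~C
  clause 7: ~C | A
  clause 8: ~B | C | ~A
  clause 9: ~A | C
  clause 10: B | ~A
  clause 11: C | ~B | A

There are 2^3 = 8 truth assignments over (A, B, C).
Check each against the 11 clauses (columns in the order A, B, C):
  F F F  ✓ satisfies all
  F F T  ✗ fails (~C | B | A)
  F T F  ✗ fails (C | ~B)
  F T T  ✗ fails (~C | A)
  T F F  ✗ fails (B | ~A | C)
  T F T  ✗ fails (B | ~A | ~C)
  T T F  ✗ fails (C | ~B)
  T T T  ✗ fails (~B | ~C | ~A)
1 of the 8 rows is a model.

1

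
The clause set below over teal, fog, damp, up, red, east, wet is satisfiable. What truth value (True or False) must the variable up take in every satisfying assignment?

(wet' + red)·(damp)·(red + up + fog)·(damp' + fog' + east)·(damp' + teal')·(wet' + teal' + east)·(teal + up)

True

Suppose up = 0.
From the singleton clause (damp), damp = 1.
From the singleton clause (teal'), teal = 0.
That conflicts with the unit clause (teal).
So every satisfying assignment has up = True.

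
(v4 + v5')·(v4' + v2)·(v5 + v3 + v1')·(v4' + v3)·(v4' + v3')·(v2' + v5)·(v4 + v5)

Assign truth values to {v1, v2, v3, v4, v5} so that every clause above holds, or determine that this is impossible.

Branch on v4: set v4 = 1.
(v2) alone gives v2 = 1.
(v3) alone gives v3 = 1.
Now (v3') is unsatisfied and unit — conflict.
Undo v4 and try v4 = 0.
(v5') alone gives v5 = 0.
Now (v5) is unsatisfied and unit — conflict.
Either choice for v4 ends in contradiction.

UNSATISFIABLE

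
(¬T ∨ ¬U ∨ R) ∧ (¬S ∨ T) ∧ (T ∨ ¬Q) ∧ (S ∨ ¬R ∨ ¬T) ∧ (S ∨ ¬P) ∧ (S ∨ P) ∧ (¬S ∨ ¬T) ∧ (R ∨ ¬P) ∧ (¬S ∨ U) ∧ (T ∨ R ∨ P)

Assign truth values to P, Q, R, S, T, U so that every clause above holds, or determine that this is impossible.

UNSATISFIABLE

Try S = False.
(¬P) alone gives P = False.
But (P) is also a unit clause — contradiction.
So S must be the other value — set S = True.
(T) alone gives T = True.
But (¬T) is also a unit clause — contradiction.
Both values of S lead to a conflict.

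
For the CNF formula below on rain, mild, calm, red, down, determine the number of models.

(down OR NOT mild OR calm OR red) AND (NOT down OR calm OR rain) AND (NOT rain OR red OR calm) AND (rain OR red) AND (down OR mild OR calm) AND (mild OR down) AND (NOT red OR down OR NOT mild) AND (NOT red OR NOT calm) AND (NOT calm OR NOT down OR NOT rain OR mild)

4

There are 2^5 = 32 truth assignments over (rain, mild, calm, red, down).
Split on red. With red = true, the clauses containing red are satisfied and NOT red drops from the rest; 2 of the 2^4 = 16 assignments to the other variables satisfy what remains.
With red = false, by the same count on the reduced clause set, 2 assignments work.
(One model: rain=T, mild=F, calm=F, red=T, down=T.)
Total: 2 + 2 = 4.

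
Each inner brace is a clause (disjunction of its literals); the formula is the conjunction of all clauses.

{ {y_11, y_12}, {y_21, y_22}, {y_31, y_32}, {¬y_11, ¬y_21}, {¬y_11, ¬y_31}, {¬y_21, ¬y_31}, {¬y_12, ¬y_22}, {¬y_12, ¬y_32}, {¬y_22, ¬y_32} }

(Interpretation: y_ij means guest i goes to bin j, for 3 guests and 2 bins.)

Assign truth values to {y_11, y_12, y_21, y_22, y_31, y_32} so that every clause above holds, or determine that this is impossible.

UNSATISFIABLE

Suppose y_11 = True.
(¬y_21) alone gives y_21 = False.
(y_22) alone gives y_22 = True.
(¬y_31) alone gives y_31 = False.
(y_32) alone gives y_32 = True.
Now (¬y_32) is unsatisfied and unit — conflict.
So y_11 must be the other value — set y_11 = False.
(y_12) alone gives y_12 = True.
(¬y_22) alone gives y_22 = False.
(y_21) alone gives y_21 = True.
(¬y_31) alone gives y_31 = False.
(y_32) alone gives y_32 = True.
Now (¬y_32) is unsatisfied and unit — conflict.
Both values of y_11 lead to a conflict.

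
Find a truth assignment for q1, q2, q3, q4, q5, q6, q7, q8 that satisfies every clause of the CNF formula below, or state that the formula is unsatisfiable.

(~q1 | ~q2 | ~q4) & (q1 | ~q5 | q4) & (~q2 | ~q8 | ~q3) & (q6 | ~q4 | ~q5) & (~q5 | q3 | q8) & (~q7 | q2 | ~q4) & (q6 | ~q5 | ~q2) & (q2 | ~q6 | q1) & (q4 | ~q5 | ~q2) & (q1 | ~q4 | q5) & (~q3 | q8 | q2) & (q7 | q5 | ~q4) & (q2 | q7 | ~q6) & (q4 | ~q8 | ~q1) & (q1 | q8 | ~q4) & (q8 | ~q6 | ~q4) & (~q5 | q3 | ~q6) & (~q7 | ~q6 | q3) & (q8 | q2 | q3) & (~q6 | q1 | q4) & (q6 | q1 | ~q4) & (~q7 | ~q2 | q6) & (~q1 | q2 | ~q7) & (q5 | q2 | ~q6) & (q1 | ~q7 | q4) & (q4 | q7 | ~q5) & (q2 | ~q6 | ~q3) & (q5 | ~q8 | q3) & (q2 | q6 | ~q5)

q1=1,  q2=1,  q3=0,  q4=0,  q5=0,  q6=1,  q7=0,  q8=0

Branch on q1: set q1 = 1.
Branch on q2: set q2 = 1.
(~q4) alone gives q4 = 0.
(~q5) alone gives q5 = 0.
(~q8) alone gives q8 = 0.
Branch on q7: set q7 = 0.
Every clause is now satisfied; q3, q6 are unconstrained.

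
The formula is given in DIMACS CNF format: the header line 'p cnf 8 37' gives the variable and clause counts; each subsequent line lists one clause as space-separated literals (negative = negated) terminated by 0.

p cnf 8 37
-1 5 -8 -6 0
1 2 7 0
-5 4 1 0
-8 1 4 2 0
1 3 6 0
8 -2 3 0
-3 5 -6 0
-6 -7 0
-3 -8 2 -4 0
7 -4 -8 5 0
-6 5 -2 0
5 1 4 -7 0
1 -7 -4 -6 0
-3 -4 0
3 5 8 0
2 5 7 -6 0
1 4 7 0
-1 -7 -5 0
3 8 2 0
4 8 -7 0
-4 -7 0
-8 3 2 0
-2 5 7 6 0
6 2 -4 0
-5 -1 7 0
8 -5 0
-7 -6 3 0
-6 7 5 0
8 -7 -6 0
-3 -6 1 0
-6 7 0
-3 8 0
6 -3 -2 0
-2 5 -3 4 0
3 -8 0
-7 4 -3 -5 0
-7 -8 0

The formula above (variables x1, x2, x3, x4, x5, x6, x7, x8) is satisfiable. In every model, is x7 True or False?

Suppose x7 = True.
The clause (¬x6) is unit, so x6 = False.
The clause (¬x4) is unit, so x4 = False.
The clause (x8) is unit, so x8 = True.
That conflicts with the unit clause (¬x8).
So every satisfying assignment has x7 = False.

False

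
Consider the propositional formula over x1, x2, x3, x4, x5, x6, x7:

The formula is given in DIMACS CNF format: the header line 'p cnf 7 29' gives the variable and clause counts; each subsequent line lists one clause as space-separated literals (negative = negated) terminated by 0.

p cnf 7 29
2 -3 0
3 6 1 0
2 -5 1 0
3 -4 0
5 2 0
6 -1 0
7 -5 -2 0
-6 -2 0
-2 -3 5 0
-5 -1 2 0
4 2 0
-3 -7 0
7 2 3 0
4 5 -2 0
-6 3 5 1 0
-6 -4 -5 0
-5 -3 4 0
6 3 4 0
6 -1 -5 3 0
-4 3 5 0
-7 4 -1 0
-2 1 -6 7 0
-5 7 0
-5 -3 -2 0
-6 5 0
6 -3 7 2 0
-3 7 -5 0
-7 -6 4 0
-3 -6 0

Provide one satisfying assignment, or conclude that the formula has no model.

Try x2 = True.
The clause (¬x6) is unit, so x6 = False.
The clause (¬x1) is unit, so x1 = False.
The clause (x3) is unit, so x3 = True.
The clause (x5) is unit, so x5 = True.
But (¬x5) is also a unit clause — contradiction.
So x2 must be the other value — set x2 = False.
The clause (¬x3) is unit, so x3 = False.
The clause (¬x4) is unit, so x4 = False.
But (x4) is also a unit clause — contradiction.
Both values of x2 lead to a conflict.

UNSATISFIABLE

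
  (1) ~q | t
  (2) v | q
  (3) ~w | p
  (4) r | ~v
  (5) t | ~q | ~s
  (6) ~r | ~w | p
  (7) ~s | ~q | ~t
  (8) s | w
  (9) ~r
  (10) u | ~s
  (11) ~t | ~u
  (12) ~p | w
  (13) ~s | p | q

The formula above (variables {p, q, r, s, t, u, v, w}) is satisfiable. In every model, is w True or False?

True

Suppose w = 0.
Unit clause (s) forces s = 1.
Unit clause (~r) forces r = 0.
Unit clause (~v) forces v = 0.
Unit clause (q) forces q = 1.
Unit clause (t) forces t = 1.
But (~t) is also a unit clause — contradiction.
So every satisfying assignment has w = True.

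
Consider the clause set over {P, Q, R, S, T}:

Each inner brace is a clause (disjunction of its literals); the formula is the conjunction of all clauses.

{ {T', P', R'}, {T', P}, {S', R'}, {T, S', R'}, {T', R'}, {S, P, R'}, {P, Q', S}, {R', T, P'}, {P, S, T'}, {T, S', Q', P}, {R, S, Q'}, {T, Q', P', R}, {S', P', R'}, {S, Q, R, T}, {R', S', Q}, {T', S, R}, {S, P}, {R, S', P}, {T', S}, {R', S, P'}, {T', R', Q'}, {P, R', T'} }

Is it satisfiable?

Satisfiable

Suppose T = 1.
From the singleton clause (P), P = 1.
From the singleton clause (R'), R = 0.
From the singleton clause (S), S = 1.
All clauses hold; Q can take either value.
A satisfying assignment: P ↦ 1,  Q ↦ 1,  R ↦ 0,  S ↦ 1,  T ↦ 1.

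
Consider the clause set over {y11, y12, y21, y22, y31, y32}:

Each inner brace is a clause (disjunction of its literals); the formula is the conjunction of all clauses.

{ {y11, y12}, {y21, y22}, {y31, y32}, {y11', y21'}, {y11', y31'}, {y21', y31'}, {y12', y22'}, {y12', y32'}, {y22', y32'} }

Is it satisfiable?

No, unsatisfiable

Branch on y11: set y11 = 1.
From the singleton clause (y21'), y21 = 0.
From the singleton clause (y22), y22 = 1.
From the singleton clause (y31'), y31 = 0.
From the singleton clause (y32), y32 = 1.
But (y32') is also a unit clause — contradiction.
That branch fails; take y11 = 0 instead.
From the singleton clause (y12), y12 = 1.
From the singleton clause (y22'), y22 = 0.
From the singleton clause (y21), y21 = 1.
From the singleton clause (y31'), y31 = 0.
From the singleton clause (y32), y32 = 1.
But (y32') is also a unit clause — contradiction.
Both values of y11 lead to a conflict.
No assignment satisfies every clause.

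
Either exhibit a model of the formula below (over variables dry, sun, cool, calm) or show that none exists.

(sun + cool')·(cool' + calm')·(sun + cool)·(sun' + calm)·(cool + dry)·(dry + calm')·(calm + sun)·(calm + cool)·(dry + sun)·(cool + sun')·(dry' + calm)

Suppose sun = 1.
Unit clause (calm) forces calm = 1.
Unit clause (cool') forces cool = 0.
Now (cool) is unsatisfied and unit — conflict.
That branch fails; take sun = 0 instead.
Unit clause (cool') forces cool = 0.
Now (cool) is unsatisfied and unit — conflict.
Either choice for sun ends in contradiction.

UNSATISFIABLE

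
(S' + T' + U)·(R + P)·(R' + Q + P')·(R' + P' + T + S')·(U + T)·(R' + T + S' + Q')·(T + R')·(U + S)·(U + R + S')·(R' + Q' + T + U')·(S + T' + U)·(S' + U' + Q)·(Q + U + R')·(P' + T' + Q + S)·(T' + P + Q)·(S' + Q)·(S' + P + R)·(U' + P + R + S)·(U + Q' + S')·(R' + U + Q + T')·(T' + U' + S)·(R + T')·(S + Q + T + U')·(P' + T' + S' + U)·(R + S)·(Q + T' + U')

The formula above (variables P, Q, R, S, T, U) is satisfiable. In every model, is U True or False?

Suppose U = 0.
The clause (T) is unit, so T = 1.
The clause (S') is unit, so S = 0.
But (S) is also a unit clause — contradiction.
So every satisfying assignment has U = True.

True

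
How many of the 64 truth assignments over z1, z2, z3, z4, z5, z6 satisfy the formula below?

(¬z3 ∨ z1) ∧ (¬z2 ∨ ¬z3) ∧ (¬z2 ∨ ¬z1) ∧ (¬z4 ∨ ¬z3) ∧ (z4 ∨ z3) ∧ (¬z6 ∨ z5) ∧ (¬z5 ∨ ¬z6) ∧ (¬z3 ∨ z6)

There are 2^6 = 64 truth assignments over (z1, z2, z3, z4, z5, z6).
Split on z1. With z1 = True, the clauses containing z1 are satisfied and ¬z1 drops from the rest; 2 of the 2^5 = 32 assignments to the other variables satisfy what remains.
With z1 = False, by the same count on the reduced clause set, 4 assignments work.
(One model: z1=F, z2=F, z3=F, z4=T, z5=F, z6=F.)
Total: 2 + 4 = 6.

6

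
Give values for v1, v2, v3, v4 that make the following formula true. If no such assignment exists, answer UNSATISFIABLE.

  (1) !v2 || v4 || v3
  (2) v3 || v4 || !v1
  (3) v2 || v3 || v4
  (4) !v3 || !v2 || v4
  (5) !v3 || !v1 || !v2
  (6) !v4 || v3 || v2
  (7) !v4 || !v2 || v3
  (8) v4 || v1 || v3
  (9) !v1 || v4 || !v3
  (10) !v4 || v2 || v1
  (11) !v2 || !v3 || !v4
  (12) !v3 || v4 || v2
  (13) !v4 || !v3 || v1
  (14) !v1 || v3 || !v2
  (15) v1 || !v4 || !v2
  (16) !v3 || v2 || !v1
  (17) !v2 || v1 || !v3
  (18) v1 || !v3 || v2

UNSATISFIABLE

Try v2 = false.
Try v3 = true.
Unit clause (v4) forces v4 = true.
Unit clause (v1) forces v1 = true.
Now (!v1) is unsatisfied and unit — conflict.
That branch fails; take v3 = false instead.
Unit clause (v4) forces v4 = true.
Now (!v4) is unsatisfied and unit — conflict.
Either choice for v3 ends in contradiction.
That branch fails; take v2 = true instead.
Try v4 = true.
Unit clause (v3) forces v3 = true.
Now (!v3) is unsatisfied and unit — conflict.
That branch fails; take v4 = false instead.
Unit clause (v3) forces v3 = true.
Now (!v3) is unsatisfied and unit — conflict.
Either choice for v4 ends in contradiction.
Either choice for v2 ends in contradiction.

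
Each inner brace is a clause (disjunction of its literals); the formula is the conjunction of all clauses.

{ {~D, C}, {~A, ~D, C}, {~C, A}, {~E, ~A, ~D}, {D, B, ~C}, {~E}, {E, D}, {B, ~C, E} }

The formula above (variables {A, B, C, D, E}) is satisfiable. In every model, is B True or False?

True

Suppose B = 0.
(~E) alone gives E = 0.
(D) alone gives D = 1.
(C) alone gives C = 1.
That conflicts with the unit clause (~C).
So every satisfying assignment has B = True.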